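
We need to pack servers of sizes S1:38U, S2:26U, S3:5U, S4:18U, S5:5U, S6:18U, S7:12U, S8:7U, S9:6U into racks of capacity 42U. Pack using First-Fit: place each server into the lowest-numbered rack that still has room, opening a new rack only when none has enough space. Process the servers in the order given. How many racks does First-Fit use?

4

S1 (38U) → rack 1 (remaining 4U)
S2 (26U) → rack 2 (remaining 16U)
S3 (5U) → rack 2 (remaining 11U)
S4 (18U) → rack 3 (remaining 24U)
S5 (5U) → rack 2 (remaining 6U)
S6 (18U) → rack 3 (remaining 6U)
S7 (12U) → rack 4 (remaining 30U)
S8 (7U) → rack 4 (remaining 23U)
S9 (6U) → rack 2 (remaining 0U)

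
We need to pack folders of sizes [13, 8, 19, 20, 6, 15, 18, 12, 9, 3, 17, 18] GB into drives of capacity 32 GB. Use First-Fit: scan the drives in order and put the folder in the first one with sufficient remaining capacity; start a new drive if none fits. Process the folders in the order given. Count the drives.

6

drive 1: place 13 GB, 19 GB left
drive 1: place 8 GB, 11 GB left
drive 2: place 19 GB, 13 GB left
drive 3: place 20 GB, 12 GB left
drive 1: place 6 GB, 5 GB left
drive 4: place 15 GB, 17 GB left
drive 5: place 18 GB, 14 GB left
drive 2: place 12 GB, 1 GB left
drive 3: place 9 GB, 3 GB left
drive 1: place 3 GB, 2 GB left
drive 4: place 17 GB, 0 GB left
drive 6: place 18 GB, 14 GB left
Final drives: [13,8,6,3] [19,12] [20,9] [15,17] [18] [18].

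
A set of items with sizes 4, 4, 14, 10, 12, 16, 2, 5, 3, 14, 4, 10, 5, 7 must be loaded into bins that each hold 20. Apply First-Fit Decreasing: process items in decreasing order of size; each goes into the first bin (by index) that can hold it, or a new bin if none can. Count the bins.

6

Sorted descending: 16, 14, 14, 12, 10, 10, 7, 5, 5, 4, 4, 4, 3, 2.
Put 16 in bin 1; 4 remain.
Put 14 in bin 2; 6 remain.
Put 14 in bin 3; 6 remain.
Put 12 in bin 4; 8 remain.
Put 10 in bin 5; 10 remain.
Put 10 in bin 5; 0 remain.
Put 7 in bin 4; 1 remain.
Put 5 in bin 2; 1 remain.
Put 5 in bin 3; 1 remain.
Put 4 in bin 1; 0 remain.
Put 4 in bin 6; 16 remain.
Put 4 in bin 6; 12 remain.
Put 3 in bin 6; 9 remain.
Put 2 in bin 6; 7 remain.
Final bins: [16,4] [14,5] [14,5] [12,7] [10,10] [4,4,3,2].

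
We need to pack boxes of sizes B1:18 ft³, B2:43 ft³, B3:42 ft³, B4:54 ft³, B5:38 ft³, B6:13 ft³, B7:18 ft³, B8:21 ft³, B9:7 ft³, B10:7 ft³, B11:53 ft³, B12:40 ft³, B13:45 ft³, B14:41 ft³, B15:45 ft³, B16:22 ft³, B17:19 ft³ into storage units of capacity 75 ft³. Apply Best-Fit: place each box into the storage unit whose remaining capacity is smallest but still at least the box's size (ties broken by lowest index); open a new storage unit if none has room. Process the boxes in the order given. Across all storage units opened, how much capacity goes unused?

149

Put B1 (18 ft³) in storage unit 1; 57 ft³ remain.
Put B2 (43 ft³) in storage unit 1; 14 ft³ remain.
Put B3 (42 ft³) in storage unit 2; 33 ft³ remain.
Put B4 (54 ft³) in storage unit 3; 21 ft³ remain.
Put B5 (38 ft³) in storage unit 4; 37 ft³ remain.
Put B6 (13 ft³) in storage unit 1; 1 ft³ remain.
Put B7 (18 ft³) in storage unit 3; 3 ft³ remain.
Put B8 (21 ft³) in storage unit 2; 12 ft³ remain.
Put B9 (7 ft³) in storage unit 2; 5 ft³ remain.
Put B10 (7 ft³) in storage unit 4; 30 ft³ remain.
Put B11 (53 ft³) in storage unit 5; 22 ft³ remain.
Put B12 (40 ft³) in storage unit 6; 35 ft³ remain.
Put B13 (45 ft³) in storage unit 7; 30 ft³ remain.
Put B14 (41 ft³) in storage unit 8; 34 ft³ remain.
Put B15 (45 ft³) in storage unit 9; 30 ft³ remain.
Put B16 (22 ft³) in storage unit 5; 0 ft³ remain.
Put B17 (19 ft³) in storage unit 4; 11 ft³ remain.
9 storage units × 75 ft³ = 675 ft³; used 526 ft³; unused 149 ft³.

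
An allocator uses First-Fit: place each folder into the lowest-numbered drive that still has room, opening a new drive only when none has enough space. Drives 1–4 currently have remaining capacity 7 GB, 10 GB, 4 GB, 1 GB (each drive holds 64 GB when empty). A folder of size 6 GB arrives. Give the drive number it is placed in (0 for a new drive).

1

Drives with room: drive 1 (7 GB), drive 2 (10 GB).
The first with room is drive 1.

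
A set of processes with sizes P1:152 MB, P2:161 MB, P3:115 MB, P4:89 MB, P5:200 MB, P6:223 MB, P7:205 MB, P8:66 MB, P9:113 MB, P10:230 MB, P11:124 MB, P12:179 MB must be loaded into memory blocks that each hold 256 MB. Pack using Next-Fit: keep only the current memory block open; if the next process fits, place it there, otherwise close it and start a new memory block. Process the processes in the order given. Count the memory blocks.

P1 (152 MB) → memory block 1 (remaining 104 MB)
P2 (161 MB) → memory block 2 (remaining 95 MB)
P3 (115 MB) → memory block 3 (remaining 141 MB)
P4 (89 MB) → memory block 3 (remaining 52 MB)
P5 (200 MB) → memory block 4 (remaining 56 MB)
P6 (223 MB) → memory block 5 (remaining 33 MB)
P7 (205 MB) → memory block 6 (remaining 51 MB)
P8 (66 MB) → memory block 7 (remaining 190 MB)
P9 (113 MB) → memory block 7 (remaining 77 MB)
P10 (230 MB) → memory block 8 (remaining 26 MB)
P11 (124 MB) → memory block 9 (remaining 132 MB)
P12 (179 MB) → memory block 10 (remaining 77 MB)

10 memory blocks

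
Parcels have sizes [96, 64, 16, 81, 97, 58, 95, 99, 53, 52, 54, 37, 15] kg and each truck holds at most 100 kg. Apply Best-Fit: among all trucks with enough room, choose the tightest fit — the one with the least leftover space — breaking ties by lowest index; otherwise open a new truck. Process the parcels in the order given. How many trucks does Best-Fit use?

10

truck 1: place 96 kg, 4 kg left
truck 2: place 64 kg, 36 kg left
truck 2: place 16 kg, 20 kg left
truck 3: place 81 kg, 19 kg left
truck 4: place 97 kg, 3 kg left
truck 5: place 58 kg, 42 kg left
truck 6: place 95 kg, 5 kg left
truck 7: place 99 kg, 1 kg left
truck 8: place 53 kg, 47 kg left
truck 9: place 52 kg, 48 kg left
truck 10: place 54 kg, 46 kg left
truck 5: place 37 kg, 5 kg left
truck 3: place 15 kg, 4 kg left
Final trucks: [96] [64,16] [81,15] [97] [58,37] [95] [99] [53] [52] [54].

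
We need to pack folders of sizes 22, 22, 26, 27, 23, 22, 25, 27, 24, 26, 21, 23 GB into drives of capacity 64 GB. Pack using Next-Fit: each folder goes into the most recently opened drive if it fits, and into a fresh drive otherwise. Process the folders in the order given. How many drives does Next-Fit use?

drive 1: place 22 GB, 42 GB left
drive 1: place 22 GB, 20 GB left
drive 2: place 26 GB, 38 GB left
drive 2: place 27 GB, 11 GB left
drive 3: place 23 GB, 41 GB left
drive 3: place 22 GB, 19 GB left
drive 4: place 25 GB, 39 GB left
drive 4: place 27 GB, 12 GB left
drive 5: place 24 GB, 40 GB left
drive 5: place 26 GB, 14 GB left
drive 6: place 21 GB, 43 GB left
drive 6: place 23 GB, 20 GB left

6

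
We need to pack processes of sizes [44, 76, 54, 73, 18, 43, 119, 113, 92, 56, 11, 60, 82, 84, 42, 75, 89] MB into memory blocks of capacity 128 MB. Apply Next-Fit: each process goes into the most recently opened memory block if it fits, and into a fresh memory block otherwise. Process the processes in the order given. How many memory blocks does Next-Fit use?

11 memory blocks

44 MB → memory block 1 (remaining 84 MB)
76 MB → memory block 1 (remaining 8 MB)
54 MB → memory block 2 (remaining 74 MB)
73 MB → memory block 2 (remaining 1 MB)
18 MB → memory block 3 (remaining 110 MB)
43 MB → memory block 3 (remaining 67 MB)
119 MB → memory block 4 (remaining 9 MB)
113 MB → memory block 5 (remaining 15 MB)
92 MB → memory block 6 (remaining 36 MB)
56 MB → memory block 7 (remaining 72 MB)
11 MB → memory block 7 (remaining 61 MB)
60 MB → memory block 7 (remaining 1 MB)
82 MB → memory block 8 (remaining 46 MB)
84 MB → memory block 9 (remaining 44 MB)
42 MB → memory block 9 (remaining 2 MB)
75 MB → memory block 10 (remaining 53 MB)
89 MB → memory block 11 (remaining 39 MB)
Final memory blocks: [44,76] [54,73] [18,43] [119] [113] [92] [56,11,60] [82] [84,42] [75] [89].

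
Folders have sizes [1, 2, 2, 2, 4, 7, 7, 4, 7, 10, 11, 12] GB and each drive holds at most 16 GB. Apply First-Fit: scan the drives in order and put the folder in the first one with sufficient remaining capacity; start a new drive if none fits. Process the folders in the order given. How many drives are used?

1 GB → drive 1 (remaining 15 GB)
2 GB → drive 1 (remaining 13 GB)
2 GB → drive 1 (remaining 11 GB)
2 GB → drive 1 (remaining 9 GB)
4 GB → drive 1 (remaining 5 GB)
7 GB → drive 2 (remaining 9 GB)
7 GB → drive 2 (remaining 2 GB)
4 GB → drive 1 (remaining 1 GB)
7 GB → drive 3 (remaining 9 GB)
10 GB → drive 4 (remaining 6 GB)
11 GB → drive 5 (remaining 5 GB)
12 GB → drive 6 (remaining 4 GB)

6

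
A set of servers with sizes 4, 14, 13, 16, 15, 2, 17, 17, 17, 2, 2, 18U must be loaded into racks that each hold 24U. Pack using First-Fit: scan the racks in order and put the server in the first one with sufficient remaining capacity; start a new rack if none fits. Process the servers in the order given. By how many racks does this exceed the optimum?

First-Fit: [4,14,2,2,2] [13] [16] [15] [17] [17] [17] [18] → 8 racks.
8 servers exceed 12U (half the capacity), and no two of those can share a rack, so at least 8 racks are needed.
So 8 is already optimal.

0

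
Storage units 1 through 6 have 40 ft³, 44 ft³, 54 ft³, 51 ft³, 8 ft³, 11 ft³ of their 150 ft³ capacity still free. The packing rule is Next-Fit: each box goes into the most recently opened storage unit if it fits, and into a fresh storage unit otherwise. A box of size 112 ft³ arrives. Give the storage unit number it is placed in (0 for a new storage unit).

0

Next-Fit only looks at storage unit 6, which has 11 ft³ free.
112 ft³ does not fit, so a new storage unit is opened.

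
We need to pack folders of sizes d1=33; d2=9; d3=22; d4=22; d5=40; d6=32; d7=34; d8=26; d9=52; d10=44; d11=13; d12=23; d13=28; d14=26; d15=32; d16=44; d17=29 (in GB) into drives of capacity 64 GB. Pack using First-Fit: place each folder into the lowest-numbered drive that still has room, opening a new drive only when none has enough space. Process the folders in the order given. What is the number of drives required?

10 drives

Put d1 (33 GB) in drive 1; 31 GB remain.
Put d2 (9 GB) in drive 1; 22 GB remain.
Put d3 (22 GB) in drive 1; 0 GB remain.
Put d4 (22 GB) in drive 2; 42 GB remain.
Put d5 (40 GB) in drive 2; 2 GB remain.
Put d6 (32 GB) in drive 3; 32 GB remain.
Put d7 (34 GB) in drive 4; 30 GB remain.
Put d8 (26 GB) in drive 3; 6 GB remain.
Put d9 (52 GB) in drive 5; 12 GB remain.
Put d10 (44 GB) in drive 6; 20 GB remain.
Put d11 (13 GB) in drive 4; 17 GB remain.
Put d12 (23 GB) in drive 7; 41 GB remain.
Put d13 (28 GB) in drive 7; 13 GB remain.
Put d14 (26 GB) in drive 8; 38 GB remain.
Put d15 (32 GB) in drive 8; 6 GB remain.
Put d16 (44 GB) in drive 9; 20 GB remain.
Put d17 (29 GB) in drive 10; 35 GB remain.
Final drives: [33,9,22] [22,40] [32,26] [34,13] [52] [44] [23,28] [26,32] [44] [29].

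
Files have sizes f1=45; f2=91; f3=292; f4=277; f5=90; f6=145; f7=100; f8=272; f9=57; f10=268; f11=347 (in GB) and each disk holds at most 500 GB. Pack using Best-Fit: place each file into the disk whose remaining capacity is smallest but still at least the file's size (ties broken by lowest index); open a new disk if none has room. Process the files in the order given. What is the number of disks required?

disk 1: place f1 (45 GB), 455 GB left
disk 1: place f2 (91 GB), 364 GB left
disk 1: place f3 (292 GB), 72 GB left
disk 2: place f4 (277 GB), 223 GB left
disk 2: place f5 (90 GB), 133 GB left
disk 3: place f6 (145 GB), 355 GB left
disk 2: place f7 (100 GB), 33 GB left
disk 3: place f8 (272 GB), 83 GB left
disk 1: place f9 (57 GB), 15 GB left
disk 4: place f10 (268 GB), 232 GB left
disk 5: place f11 (347 GB), 153 GB left
Final disks: [45,91,292,57] [277,90,100] [145,272] [268] [347].

5 disks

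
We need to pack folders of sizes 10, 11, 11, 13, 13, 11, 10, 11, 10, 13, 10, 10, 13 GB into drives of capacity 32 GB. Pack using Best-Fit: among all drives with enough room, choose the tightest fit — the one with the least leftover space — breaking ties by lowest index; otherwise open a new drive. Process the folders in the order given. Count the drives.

Put 10 GB in drive 1; 22 GB remain.
Put 11 GB in drive 1; 11 GB remain.
Put 11 GB in drive 1; 0 GB remain.
Put 13 GB in drive 2; 19 GB remain.
Put 13 GB in drive 2; 6 GB remain.
Put 11 GB in drive 3; 21 GB remain.
Put 10 GB in drive 3; 11 GB remain.
Put 11 GB in drive 3; 0 GB remain.
Put 10 GB in drive 4; 22 GB remain.
Put 13 GB in drive 4; 9 GB remain.
Put 10 GB in drive 5; 22 GB remain.
Put 10 GB in drive 5; 12 GB remain.
Put 13 GB in drive 6; 19 GB remain.

6 drives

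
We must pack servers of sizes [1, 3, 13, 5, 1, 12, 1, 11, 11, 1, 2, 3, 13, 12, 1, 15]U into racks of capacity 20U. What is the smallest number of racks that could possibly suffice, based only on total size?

Total size = 1 + 3 + 13 + 5 + 1 + 12 + 1 + 11 + 11 + 1 + 2 + 3 + 13 + 12 + 1 + 15 = 105U.
⌈105 / 20⌉ = 6.

6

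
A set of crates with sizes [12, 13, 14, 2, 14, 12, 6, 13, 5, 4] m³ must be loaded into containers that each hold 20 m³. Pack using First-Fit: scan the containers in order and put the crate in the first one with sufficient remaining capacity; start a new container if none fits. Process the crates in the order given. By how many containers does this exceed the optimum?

0

First-Fit: [12,2,6] [13,5] [14,4] [14] [12] [13] → 6 containers.
6 crates exceed 10 m³ (half the capacity), and no two of those can share a container, so at least 6 containers are needed.
So 6 is already optimal.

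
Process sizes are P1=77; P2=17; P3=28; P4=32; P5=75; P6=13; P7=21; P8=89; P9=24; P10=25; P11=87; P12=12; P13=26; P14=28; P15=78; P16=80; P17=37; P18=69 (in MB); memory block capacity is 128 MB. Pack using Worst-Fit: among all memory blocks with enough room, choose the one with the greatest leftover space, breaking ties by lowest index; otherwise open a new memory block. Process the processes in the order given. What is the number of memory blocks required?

Put P1 (77 MB) in memory block 1; 51 MB remain.
Put P2 (17 MB) in memory block 1; 34 MB remain.
Put P3 (28 MB) in memory block 1; 6 MB remain.
Put P4 (32 MB) in memory block 2; 96 MB remain.
Put P5 (75 MB) in memory block 2; 21 MB remain.
Put P6 (13 MB) in memory block 2; 8 MB remain.
Put P7 (21 MB) in memory block 3; 107 MB remain.
Put P8 (89 MB) in memory block 3; 18 MB remain.
Put P9 (24 MB) in memory block 4; 104 MB remain.
Put P10 (25 MB) in memory block 4; 79 MB remain.
Put P11 (87 MB) in memory block 5; 41 MB remain.
Put P12 (12 MB) in memory block 4; 67 MB remain.
Put P13 (26 MB) in memory block 4; 41 MB remain.
Put P14 (28 MB) in memory block 4; 13 MB remain.
Put P15 (78 MB) in memory block 6; 50 MB remain.
Put P16 (80 MB) in memory block 7; 48 MB remain.
Put P17 (37 MB) in memory block 6; 13 MB remain.
Put P18 (69 MB) in memory block 8; 59 MB remain.

8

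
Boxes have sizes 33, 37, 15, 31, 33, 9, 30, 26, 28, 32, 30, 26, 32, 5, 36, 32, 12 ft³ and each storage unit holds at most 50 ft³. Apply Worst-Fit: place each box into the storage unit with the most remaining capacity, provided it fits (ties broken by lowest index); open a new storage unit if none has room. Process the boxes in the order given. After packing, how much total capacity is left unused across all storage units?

33 ft³ → storage unit 1 (remaining 17 ft³)
37 ft³ → storage unit 2 (remaining 13 ft³)
15 ft³ → storage unit 1 (remaining 2 ft³)
31 ft³ → storage unit 3 (remaining 19 ft³)
33 ft³ → storage unit 4 (remaining 17 ft³)
9 ft³ → storage unit 3 (remaining 10 ft³)
30 ft³ → storage unit 5 (remaining 20 ft³)
26 ft³ → storage unit 6 (remaining 24 ft³)
28 ft³ → storage unit 7 (remaining 22 ft³)
32 ft³ → storage unit 8 (remaining 18 ft³)
30 ft³ → storage unit 9 (remaining 20 ft³)
26 ft³ → storage unit 10 (remaining 24 ft³)
32 ft³ → storage unit 11 (remaining 18 ft³)
5 ft³ → storage unit 6 (remaining 19 ft³)
36 ft³ → storage unit 12 (remaining 14 ft³)
32 ft³ → storage unit 13 (remaining 18 ft³)
12 ft³ → storage unit 10 (remaining 12 ft³)
13 storage units × 50 ft³ = 650 ft³; used 447 ft³; unused 203 ft³.

203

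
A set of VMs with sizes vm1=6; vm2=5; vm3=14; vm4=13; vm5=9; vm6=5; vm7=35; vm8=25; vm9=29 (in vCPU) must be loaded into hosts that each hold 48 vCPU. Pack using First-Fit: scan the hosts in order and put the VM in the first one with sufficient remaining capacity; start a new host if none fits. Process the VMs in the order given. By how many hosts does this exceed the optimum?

1

First-Fit: [6,5,14,13,9] [5,35] [25] [29] → 4 hosts.
Total size 141 vCPU; any packing needs at least ⌈141/48⌉ = 3 hosts.
An optimal packing achieves that bound: [35,13] [29,14,5] [25,9,6,5] → 3 hosts.
Excess: 4 − 3 = 1.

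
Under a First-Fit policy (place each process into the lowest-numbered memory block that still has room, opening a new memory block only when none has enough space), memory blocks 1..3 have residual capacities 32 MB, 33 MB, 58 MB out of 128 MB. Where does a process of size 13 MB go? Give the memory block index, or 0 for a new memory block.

1

Memory blocks with room: memory block 1 (32 MB), memory block 2 (33 MB), memory block 3 (58 MB).
The first with room is memory block 1.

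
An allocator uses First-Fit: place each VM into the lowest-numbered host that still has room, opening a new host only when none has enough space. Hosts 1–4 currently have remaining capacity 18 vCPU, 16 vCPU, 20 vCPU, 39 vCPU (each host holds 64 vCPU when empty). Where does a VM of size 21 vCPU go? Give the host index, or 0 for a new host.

4

Hosts with room: host 4 (39 vCPU).
The first with room is host 4.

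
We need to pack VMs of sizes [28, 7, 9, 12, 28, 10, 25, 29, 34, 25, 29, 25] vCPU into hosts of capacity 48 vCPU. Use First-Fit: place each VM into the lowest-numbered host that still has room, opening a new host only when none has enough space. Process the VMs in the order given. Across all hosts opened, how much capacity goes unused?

host 1: place 28 vCPU, 20 vCPU left
host 1: place 7 vCPU, 13 vCPU left
host 1: place 9 vCPU, 4 vCPU left
host 2: place 12 vCPU, 36 vCPU left
host 2: place 28 vCPU, 8 vCPU left
host 3: place 10 vCPU, 38 vCPU left
host 3: place 25 vCPU, 13 vCPU left
host 4: place 29 vCPU, 19 vCPU left
host 5: place 34 vCPU, 14 vCPU left
host 6: place 25 vCPU, 23 vCPU left
host 7: place 29 vCPU, 19 vCPU left
host 8: place 25 vCPU, 23 vCPU left
8 hosts × 48 vCPU = 384 vCPU; used 261 vCPU; unused 123 vCPU.

123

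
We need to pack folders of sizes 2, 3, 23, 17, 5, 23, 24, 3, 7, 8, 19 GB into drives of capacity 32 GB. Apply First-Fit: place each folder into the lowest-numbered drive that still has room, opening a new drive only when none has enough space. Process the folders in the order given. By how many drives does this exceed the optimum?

First-Fit: [2,3,23,3] [17,5,7] [23,8] [24] [19] → 5 drives.
Total size 134 GB; any packing needs at least ⌈134/32⌉ = 5 drives.
So 5 is already optimal.

0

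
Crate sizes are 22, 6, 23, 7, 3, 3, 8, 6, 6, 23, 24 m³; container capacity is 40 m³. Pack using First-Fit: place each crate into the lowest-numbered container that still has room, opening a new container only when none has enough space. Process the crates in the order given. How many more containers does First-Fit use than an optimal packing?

First-Fit: [22,6,7,3] [23,3,8,6] [6,23] [24] → 4 containers.
Total size 131 m³; any packing needs at least ⌈131/40⌉ = 4 containers.
So 4 is already optimal.

0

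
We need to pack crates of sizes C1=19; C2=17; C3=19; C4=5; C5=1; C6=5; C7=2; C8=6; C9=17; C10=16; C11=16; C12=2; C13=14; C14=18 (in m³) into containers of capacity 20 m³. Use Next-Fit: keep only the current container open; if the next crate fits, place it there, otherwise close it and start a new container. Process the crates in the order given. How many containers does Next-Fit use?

9 containers

Put C1 (19 m³) in container 1; 1 m³ remain.
Put C2 (17 m³) in container 2; 3 m³ remain.
Put C3 (19 m³) in container 3; 1 m³ remain.
Put C4 (5 m³) in container 4; 15 m³ remain.
Put C5 (1 m³) in container 4; 14 m³ remain.
Put C6 (5 m³) in container 4; 9 m³ remain.
Put C7 (2 m³) in container 4; 7 m³ remain.
Put C8 (6 m³) in container 4; 1 m³ remain.
Put C9 (17 m³) in container 5; 3 m³ remain.
Put C10 (16 m³) in container 6; 4 m³ remain.
Put C11 (16 m³) in container 7; 4 m³ remain.
Put C12 (2 m³) in container 7; 2 m³ remain.
Put C13 (14 m³) in container 8; 6 m³ remain.
Put C14 (18 m³) in container 9; 2 m³ remain.
Final containers: [19] [17] [19] [5,1,5,2,6] [17] [16] [16,2] [14] [18].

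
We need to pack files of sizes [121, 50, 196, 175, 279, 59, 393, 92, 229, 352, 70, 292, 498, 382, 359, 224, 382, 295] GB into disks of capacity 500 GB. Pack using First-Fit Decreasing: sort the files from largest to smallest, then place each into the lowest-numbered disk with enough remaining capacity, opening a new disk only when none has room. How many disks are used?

10

Sorted descending: 498, 393, 382, 382, 359, 352, 295, 292, 279, 229, 224, 196, 175, 121, 92, 70, 59, 50.
Put 498 GB in disk 1; 2 GB remain.
Put 393 GB in disk 2; 107 GB remain.
Put 382 GB in disk 3; 118 GB remain.
Put 382 GB in disk 4; 118 GB remain.
Put 359 GB in disk 5; 141 GB remain.
Put 352 GB in disk 6; 148 GB remain.
Put 295 GB in disk 7; 205 GB remain.
Put 292 GB in disk 8; 208 GB remain.
Put 279 GB in disk 9; 221 GB remain.
Put 229 GB in disk 10; 271 GB remain.
Put 224 GB in disk 10; 47 GB remain.
Put 196 GB in disk 7; 9 GB remain.
Put 175 GB in disk 8; 33 GB remain.
Put 121 GB in disk 5; 20 GB remain.
Put 92 GB in disk 2; 15 GB remain.
Put 70 GB in disk 3; 48 GB remain.
Put 59 GB in disk 4; 59 GB remain.
Put 50 GB in disk 4; 9 GB remain.
Final disks: [498] [393,92] [382,70] [382,59,50] [359,121] [352] [295,196] [292,175] [279] [229,224].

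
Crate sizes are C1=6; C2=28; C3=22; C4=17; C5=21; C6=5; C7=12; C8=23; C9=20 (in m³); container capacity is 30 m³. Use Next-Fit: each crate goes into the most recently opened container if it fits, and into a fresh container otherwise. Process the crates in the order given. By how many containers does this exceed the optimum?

2

Next-Fit: [6] [28] [22] [17] [21,5] [12] [23] [20] → 8 containers.
Total size 154 m³; any packing needs at least ⌈154/30⌉ = 6 containers.
An optimal packing achieves that bound: [28] [23,6] [22,5] [21] [20] [17,12] → 6 containers.
Excess: 8 − 6 = 2.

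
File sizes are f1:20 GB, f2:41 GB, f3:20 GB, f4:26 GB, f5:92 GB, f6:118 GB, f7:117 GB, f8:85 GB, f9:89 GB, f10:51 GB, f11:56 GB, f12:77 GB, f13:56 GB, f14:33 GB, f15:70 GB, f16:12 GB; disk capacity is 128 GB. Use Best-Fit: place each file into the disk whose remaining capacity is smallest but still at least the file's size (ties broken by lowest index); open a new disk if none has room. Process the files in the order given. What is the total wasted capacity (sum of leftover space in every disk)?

f1 (20 GB) → disk 1 (remaining 108 GB)
f2 (41 GB) → disk 1 (remaining 67 GB)
f3 (20 GB) → disk 1 (remaining 47 GB)
f4 (26 GB) → disk 1 (remaining 21 GB)
f5 (92 GB) → disk 2 (remaining 36 GB)
f6 (118 GB) → disk 3 (remaining 10 GB)
f7 (117 GB) → disk 4 (remaining 11 GB)
f8 (85 GB) → disk 5 (remaining 43 GB)
f9 (89 GB) → disk 6 (remaining 39 GB)
f10 (51 GB) → disk 7 (remaining 77 GB)
f11 (56 GB) → disk 7 (remaining 21 GB)
f12 (77 GB) → disk 8 (remaining 51 GB)
f13 (56 GB) → disk 9 (remaining 72 GB)
f14 (33 GB) → disk 2 (remaining 3 GB)
f15 (70 GB) → disk 9 (remaining 2 GB)
f16 (12 GB) → disk 1 (remaining 9 GB)
9 disks × 128 GB = 1152 GB; used 963 GB; unused 189 GB.

189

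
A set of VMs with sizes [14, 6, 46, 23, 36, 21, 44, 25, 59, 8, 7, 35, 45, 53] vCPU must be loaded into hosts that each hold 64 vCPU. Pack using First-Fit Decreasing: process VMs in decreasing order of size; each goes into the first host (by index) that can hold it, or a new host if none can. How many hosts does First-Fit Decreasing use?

8

Sorted descending: 59, 53, 46, 45, 44, 36, 35, 25, 23, 21, 14, 8, 7, 6.
Put 59 vCPU in host 1; 5 vCPU remain.
Put 53 vCPU in host 2; 11 vCPU remain.
Put 46 vCPU in host 3; 18 vCPU remain.
Put 45 vCPU in host 4; 19 vCPU remain.
Put 44 vCPU in host 5; 20 vCPU remain.
Put 36 vCPU in host 6; 28 vCPU remain.
Put 35 vCPU in host 7; 29 vCPU remain.
Put 25 vCPU in host 6; 3 vCPU remain.
Put 23 vCPU in host 7; 6 vCPU remain.
Put 21 vCPU in host 8; 43 vCPU remain.
Put 14 vCPU in host 3; 4 vCPU remain.
Put 8 vCPU in host 2; 3 vCPU remain.
Put 7 vCPU in host 4; 12 vCPU remain.
Put 6 vCPU in host 4; 6 vCPU remain.
Final hosts: [59] [53,8] [46,14] [45,7,6] [44] [36,25] [35,23] [21].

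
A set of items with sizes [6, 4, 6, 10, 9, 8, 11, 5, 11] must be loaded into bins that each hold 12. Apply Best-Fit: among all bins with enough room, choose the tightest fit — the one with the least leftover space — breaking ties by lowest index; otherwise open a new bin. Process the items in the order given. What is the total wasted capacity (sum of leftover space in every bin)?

14

Put 6 in bin 1; 6 remain.
Put 4 in bin 1; 2 remain.
Put 6 in bin 2; 6 remain.
Put 10 in bin 3; 2 remain.
Put 9 in bin 4; 3 remain.
Put 8 in bin 5; 4 remain.
Put 11 in bin 6; 1 remain.
Put 5 in bin 2; 1 remain.
Put 11 in bin 7; 1 remain.
7 bins × 12 = 84; used 70; unused 14.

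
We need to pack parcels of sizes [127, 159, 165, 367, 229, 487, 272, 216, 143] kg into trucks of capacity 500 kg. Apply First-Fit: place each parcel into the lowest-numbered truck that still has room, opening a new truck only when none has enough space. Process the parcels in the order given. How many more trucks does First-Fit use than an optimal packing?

0

First-Fit: [127,159,165] [367] [229,216] [487] [272,143] → 5 trucks.
Total size 2165 kg; any packing needs at least ⌈2165/500⌉ = 5 trucks.
So 5 is already optimal.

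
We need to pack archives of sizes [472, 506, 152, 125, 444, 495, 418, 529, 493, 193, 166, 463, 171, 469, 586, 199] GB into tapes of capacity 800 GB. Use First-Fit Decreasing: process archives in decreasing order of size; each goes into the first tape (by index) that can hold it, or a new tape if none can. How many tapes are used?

10 tapes

Sorted descending: 586, 529, 506, 495, 493, 472, 469, 463, 444, 418, 199, 193, 171, 166, 152, 125.
586 GB → tape 1 (remaining 214 GB)
529 GB → tape 2 (remaining 271 GB)
506 GB → tape 3 (remaining 294 GB)
495 GB → tape 4 (remaining 305 GB)
493 GB → tape 5 (remaining 307 GB)
472 GB → tape 6 (remaining 328 GB)
469 GB → tape 7 (remaining 331 GB)
463 GB → tape 8 (remaining 337 GB)
444 GB → tape 9 (remaining 356 GB)
418 GB → tape 10 (remaining 382 GB)
199 GB → tape 1 (remaining 15 GB)
193 GB → tape 2 (remaining 78 GB)
171 GB → tape 3 (remaining 123 GB)
166 GB → tape 4 (remaining 139 GB)
152 GB → tape 5 (remaining 155 GB)
125 GB → tape 4 (remaining 14 GB)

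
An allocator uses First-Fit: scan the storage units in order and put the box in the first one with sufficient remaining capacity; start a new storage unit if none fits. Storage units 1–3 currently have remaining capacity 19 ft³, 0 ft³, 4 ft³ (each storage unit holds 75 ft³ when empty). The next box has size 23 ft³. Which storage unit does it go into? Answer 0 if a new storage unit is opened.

No storage unit has ≥ 23 ft³ free, so a new storage unit is opened.

0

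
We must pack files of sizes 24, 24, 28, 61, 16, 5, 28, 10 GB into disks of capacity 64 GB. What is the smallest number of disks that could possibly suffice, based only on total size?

4

Total size = 24 + 24 + 28 + 61 + 16 + 5 + 28 + 10 = 196 GB.
⌈196 / 64⌉ = 4.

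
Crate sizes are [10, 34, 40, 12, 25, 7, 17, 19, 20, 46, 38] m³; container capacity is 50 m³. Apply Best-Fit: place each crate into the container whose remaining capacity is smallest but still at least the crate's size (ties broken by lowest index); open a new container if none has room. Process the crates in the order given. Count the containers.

10 m³ → container 1 (remaining 40 m³)
34 m³ → container 1 (remaining 6 m³)
40 m³ → container 2 (remaining 10 m³)
12 m³ → container 3 (remaining 38 m³)
25 m³ → container 3 (remaining 13 m³)
7 m³ → container 2 (remaining 3 m³)
17 m³ → container 4 (remaining 33 m³)
19 m³ → container 4 (remaining 14 m³)
20 m³ → container 5 (remaining 30 m³)
46 m³ → container 6 (remaining 4 m³)
38 m³ → container 7 (remaining 12 m³)
Final containers: [10,34] [40,7] [12,25] [17,19] [20] [46] [38].

7 containers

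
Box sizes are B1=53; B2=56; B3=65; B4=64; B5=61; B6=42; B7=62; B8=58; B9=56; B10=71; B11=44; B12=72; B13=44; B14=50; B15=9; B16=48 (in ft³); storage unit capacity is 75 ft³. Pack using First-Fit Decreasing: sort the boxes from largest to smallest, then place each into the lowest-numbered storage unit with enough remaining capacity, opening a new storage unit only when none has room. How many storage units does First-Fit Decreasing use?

15 storage units

Sorted descending: 72, 71, 65, 64, 62, 61, 58, 56, 56, 53, 50, 48, 44, 44, 42, 9.
storage unit 1: place 72 ft³, 3 ft³ left
storage unit 2: place 71 ft³, 4 ft³ left
storage unit 3: place 65 ft³, 10 ft³ left
storage unit 4: place 64 ft³, 11 ft³ left
storage unit 5: place 62 ft³, 13 ft³ left
storage unit 6: place 61 ft³, 14 ft³ left
storage unit 7: place 58 ft³, 17 ft³ left
storage unit 8: place 56 ft³, 19 ft³ left
storage unit 9: place 56 ft³, 19 ft³ left
storage unit 10: place 53 ft³, 22 ft³ left
storage unit 11: place 50 ft³, 25 ft³ left
storage unit 12: place 48 ft³, 27 ft³ left
storage unit 13: place 44 ft³, 31 ft³ left
storage unit 14: place 44 ft³, 31 ft³ left
storage unit 15: place 42 ft³, 33 ft³ left
storage unit 3: place 9 ft³, 1 ft³ left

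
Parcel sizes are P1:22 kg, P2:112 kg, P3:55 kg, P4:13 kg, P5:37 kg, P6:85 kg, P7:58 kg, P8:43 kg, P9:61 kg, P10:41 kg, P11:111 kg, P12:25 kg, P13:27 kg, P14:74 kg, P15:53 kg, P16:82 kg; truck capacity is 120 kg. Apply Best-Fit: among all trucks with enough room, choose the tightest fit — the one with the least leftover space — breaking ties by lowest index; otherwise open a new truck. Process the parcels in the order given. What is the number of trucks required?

9

truck 1: place P1 (22 kg), 98 kg left
truck 2: place P2 (112 kg), 8 kg left
truck 1: place P3 (55 kg), 43 kg left
truck 1: place P4 (13 kg), 30 kg left
truck 3: place P5 (37 kg), 83 kg left
truck 4: place P6 (85 kg), 35 kg left
truck 3: place P7 (58 kg), 25 kg left
truck 5: place P8 (43 kg), 77 kg left
truck 5: place P9 (61 kg), 16 kg left
truck 6: place P10 (41 kg), 79 kg left
truck 7: place P11 (111 kg), 9 kg left
truck 3: place P12 (25 kg), 0 kg left
truck 1: place P13 (27 kg), 3 kg left
truck 6: place P14 (74 kg), 5 kg left
truck 8: place P15 (53 kg), 67 kg left
truck 9: place P16 (82 kg), 38 kg left
Final trucks: [22,55,13,27] [112] [37,58,25] [85] [43,61] [41,74] [111] [53] [82].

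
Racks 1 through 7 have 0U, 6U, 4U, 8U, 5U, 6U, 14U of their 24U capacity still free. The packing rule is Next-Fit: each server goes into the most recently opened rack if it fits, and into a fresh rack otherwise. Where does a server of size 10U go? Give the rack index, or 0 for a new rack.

7

Next-Fit only looks at rack 7, which has 14U free.
10U fits there.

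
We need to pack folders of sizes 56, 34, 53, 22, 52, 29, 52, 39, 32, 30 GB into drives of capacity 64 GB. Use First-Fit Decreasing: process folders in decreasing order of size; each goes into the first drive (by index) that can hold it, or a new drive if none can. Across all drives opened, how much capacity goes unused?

49

Sorted descending: 56, 53, 52, 52, 39, 34, 32, 30, 29, 22.
drive 1: place 56 GB, 8 GB left
drive 2: place 53 GB, 11 GB left
drive 3: place 52 GB, 12 GB left
drive 4: place 52 GB, 12 GB left
drive 5: place 39 GB, 25 GB left
drive 6: place 34 GB, 30 GB left
drive 7: place 32 GB, 32 GB left
drive 6: place 30 GB, 0 GB left
drive 7: place 29 GB, 3 GB left
drive 5: place 22 GB, 3 GB left
7 drives × 64 GB = 448 GB; used 399 GB; unused 49 GB.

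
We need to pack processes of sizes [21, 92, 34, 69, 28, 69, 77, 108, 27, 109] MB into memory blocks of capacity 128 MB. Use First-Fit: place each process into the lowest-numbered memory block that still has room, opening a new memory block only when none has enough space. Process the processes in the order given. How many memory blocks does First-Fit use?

6 memory blocks

memory block 1: place 21 MB, 107 MB left
memory block 1: place 92 MB, 15 MB left
memory block 2: place 34 MB, 94 MB left
memory block 2: place 69 MB, 25 MB left
memory block 3: place 28 MB, 100 MB left
memory block 3: place 69 MB, 31 MB left
memory block 4: place 77 MB, 51 MB left
memory block 5: place 108 MB, 20 MB left
memory block 3: place 27 MB, 4 MB left
memory block 6: place 109 MB, 19 MB left
Final memory blocks: [21,92] [34,69] [28,69,27] [77] [108] [109].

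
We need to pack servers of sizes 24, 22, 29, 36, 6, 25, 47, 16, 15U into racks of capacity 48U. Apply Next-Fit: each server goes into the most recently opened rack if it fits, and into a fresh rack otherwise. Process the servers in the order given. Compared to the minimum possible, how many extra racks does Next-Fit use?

Next-Fit: [24,22] [29] [36,6] [25] [47] [16,15] → 6 racks.
Total size 220U; any packing needs at least ⌈220/48⌉ = 5 racks.
An optimal packing achieves that bound: [47] [36,6] [29,16] [25,22] [24,15] → 5 racks.
Excess: 6 − 5 = 1.

1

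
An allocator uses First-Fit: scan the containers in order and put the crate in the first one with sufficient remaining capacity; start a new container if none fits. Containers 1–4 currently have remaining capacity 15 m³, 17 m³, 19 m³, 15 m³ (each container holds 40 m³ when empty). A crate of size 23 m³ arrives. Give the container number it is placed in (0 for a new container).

No container has ≥ 23 m³ free, so a new container is opened.

0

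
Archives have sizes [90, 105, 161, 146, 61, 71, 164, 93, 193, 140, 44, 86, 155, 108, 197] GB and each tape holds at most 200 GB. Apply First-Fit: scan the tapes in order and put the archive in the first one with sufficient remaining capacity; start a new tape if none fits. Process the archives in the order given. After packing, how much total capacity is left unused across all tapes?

386

tape 1: place 90 GB, 110 GB left
tape 1: place 105 GB, 5 GB left
tape 2: place 161 GB, 39 GB left
tape 3: place 146 GB, 54 GB left
tape 4: place 61 GB, 139 GB left
tape 4: place 71 GB, 68 GB left
tape 5: place 164 GB, 36 GB left
tape 6: place 93 GB, 107 GB left
tape 7: place 193 GB, 7 GB left
tape 8: place 140 GB, 60 GB left
tape 3: place 44 GB, 10 GB left
tape 6: place 86 GB, 21 GB left
tape 9: place 155 GB, 45 GB left
tape 10: place 108 GB, 92 GB left
tape 11: place 197 GB, 3 GB left
11 tapes × 200 GB = 2200 GB; used 1814 GB; unused 386 GB.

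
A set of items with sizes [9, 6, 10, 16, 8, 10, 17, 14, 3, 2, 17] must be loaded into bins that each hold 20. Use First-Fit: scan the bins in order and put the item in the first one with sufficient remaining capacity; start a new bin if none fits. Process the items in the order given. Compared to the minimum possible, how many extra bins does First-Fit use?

First-Fit: [9,6,3,2] [10,8] [16] [10] [17] [14] [17] → 7 bins.
Total size 112; any packing needs at least ⌈112/20⌉ = 6 bins.
An optimal packing achieves that bound: [17,3] [17,2] [16] [14,6] [10,10] [9,8] → 6 bins.
Excess: 7 − 6 = 1.

1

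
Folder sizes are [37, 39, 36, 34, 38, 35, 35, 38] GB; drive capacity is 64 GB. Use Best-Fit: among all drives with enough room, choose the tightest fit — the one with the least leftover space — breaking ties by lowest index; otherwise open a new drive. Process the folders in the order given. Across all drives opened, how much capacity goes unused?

220

Put 37 GB in drive 1; 27 GB remain.
Put 39 GB in drive 2; 25 GB remain.
Put 36 GB in drive 3; 28 GB remain.
Put 34 GB in drive 4; 30 GB remain.
Put 38 GB in drive 5; 26 GB remain.
Put 35 GB in drive 6; 29 GB remain.
Put 35 GB in drive 7; 29 GB remain.
Put 38 GB in drive 8; 26 GB remain.
8 drives × 64 GB = 512 GB; used 292 GB; unused 220 GB.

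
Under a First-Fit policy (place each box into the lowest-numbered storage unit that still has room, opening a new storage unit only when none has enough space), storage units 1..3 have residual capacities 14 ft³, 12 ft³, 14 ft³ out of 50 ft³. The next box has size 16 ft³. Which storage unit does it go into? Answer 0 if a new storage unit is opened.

0

No storage unit has ≥ 16 ft³ free, so a new storage unit is opened.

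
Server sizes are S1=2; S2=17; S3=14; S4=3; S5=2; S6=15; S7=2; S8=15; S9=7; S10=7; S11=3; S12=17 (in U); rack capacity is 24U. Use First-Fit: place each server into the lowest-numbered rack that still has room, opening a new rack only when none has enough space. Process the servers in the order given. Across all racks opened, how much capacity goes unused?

rack 1: place S1 (2U), 22U left
rack 1: place S2 (17U), 5U left
rack 2: place S3 (14U), 10U left
rack 1: place S4 (3U), 2U left
rack 1: place S5 (2U), 0U left
rack 3: place S6 (15U), 9U left
rack 2: place S7 (2U), 8U left
rack 4: place S8 (15U), 9U left
rack 2: place S9 (7U), 1U left
rack 3: place S10 (7U), 2U left
rack 4: place S11 (3U), 6U left
rack 5: place S12 (17U), 7U left
5 racks × 24U = 120U; used 104U; unused 16U.

16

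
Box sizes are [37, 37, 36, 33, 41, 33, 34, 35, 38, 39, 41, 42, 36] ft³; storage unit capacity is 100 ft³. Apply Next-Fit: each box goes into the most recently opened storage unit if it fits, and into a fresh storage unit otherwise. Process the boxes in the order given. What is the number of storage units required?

Put 37 ft³ in storage unit 1; 63 ft³ remain.
Put 37 ft³ in storage unit 1; 26 ft³ remain.
Put 36 ft³ in storage unit 2; 64 ft³ remain.
Put 33 ft³ in storage unit 2; 31 ft³ remain.
Put 41 ft³ in storage unit 3; 59 ft³ remain.
Put 33 ft³ in storage unit 3; 26 ft³ remain.
Put 34 ft³ in storage unit 4; 66 ft³ remain.
Put 35 ft³ in storage unit 4; 31 ft³ remain.
Put 38 ft³ in storage unit 5; 62 ft³ remain.
Put 39 ft³ in storage unit 5; 23 ft³ remain.
Put 41 ft³ in storage unit 6; 59 ft³ remain.
Put 42 ft³ in storage unit 6; 17 ft³ remain.
Put 36 ft³ in storage unit 7; 64 ft³ remain.
Final storage units: [37,37] [36,33] [41,33] [34,35] [38,39] [41,42] [36].

7 storage units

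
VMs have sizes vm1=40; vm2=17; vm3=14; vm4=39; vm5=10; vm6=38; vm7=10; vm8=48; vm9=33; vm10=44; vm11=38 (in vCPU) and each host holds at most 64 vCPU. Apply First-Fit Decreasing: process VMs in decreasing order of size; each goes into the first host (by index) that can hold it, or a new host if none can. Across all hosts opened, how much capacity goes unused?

117

Sorted descending: 48, 44, 40, 39, 38, 38, 33, 17, 14, 10, 10.
48 vCPU → host 1 (remaining 16 vCPU)
44 vCPU → host 2 (remaining 20 vCPU)
40 vCPU → host 3 (remaining 24 vCPU)
39 vCPU → host 4 (remaining 25 vCPU)
38 vCPU → host 5 (remaining 26 vCPU)
38 vCPU → host 6 (remaining 26 vCPU)
33 vCPU → host 7 (remaining 31 vCPU)
17 vCPU → host 2 (remaining 3 vCPU)
14 vCPU → host 1 (remaining 2 vCPU)
10 vCPU → host 3 (remaining 14 vCPU)
10 vCPU → host 3 (remaining 4 vCPU)
7 hosts × 64 vCPU = 448 vCPU; used 331 vCPU; unused 117 vCPU.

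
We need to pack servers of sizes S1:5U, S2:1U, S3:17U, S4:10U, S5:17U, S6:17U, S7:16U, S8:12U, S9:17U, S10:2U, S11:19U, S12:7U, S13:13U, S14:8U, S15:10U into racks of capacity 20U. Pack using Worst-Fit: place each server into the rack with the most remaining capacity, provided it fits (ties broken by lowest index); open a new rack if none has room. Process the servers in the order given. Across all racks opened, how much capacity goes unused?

rack 1: place S1 (5U), 15U left
rack 1: place S2 (1U), 14U left
rack 2: place S3 (17U), 3U left
rack 1: place S4 (10U), 4U left
rack 3: place S5 (17U), 3U left
rack 4: place S6 (17U), 3U left
rack 5: place S7 (16U), 4U left
rack 6: place S8 (12U), 8U left
rack 7: place S9 (17U), 3U left
rack 6: place S10 (2U), 6U left
rack 8: place S11 (19U), 1U left
rack 9: place S12 (7U), 13U left
rack 9: place S13 (13U), 0U left
rack 10: place S14 (8U), 12U left
rack 10: place S15 (10U), 2U left
10 racks × 20U = 200U; used 171U; unused 29U.

29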